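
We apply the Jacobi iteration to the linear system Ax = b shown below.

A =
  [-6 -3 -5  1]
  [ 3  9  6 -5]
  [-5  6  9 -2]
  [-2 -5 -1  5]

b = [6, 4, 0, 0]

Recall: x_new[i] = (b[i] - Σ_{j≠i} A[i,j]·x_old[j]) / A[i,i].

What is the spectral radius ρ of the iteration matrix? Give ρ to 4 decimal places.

Split A = D + L + U, D = diag(-6, 9, 9, 5).
Jacobi T = -D⁻¹(L+U): T[3,2] = -(-1)/(5) = +0.2000; T[3,3] = 0.
  T[0,:] = [+0.0000, -0.5000, -0.8333, +0.1667]
  T[1,:] = [-0.3333, +0.0000, -0.6667, +0.5556]
  T[2,:] = [+0.5556, -0.6667, +0.0000, +0.2222]
  T[3,:] = [+0.4000, +1.0000, +0.2000, +0.0000]
moduli |λ_i(T)| = 1.1962, 0.8742, 0.5784, 0.5784.
ρ = 1.1962; 1.1962 > 1: divergent.

1.1962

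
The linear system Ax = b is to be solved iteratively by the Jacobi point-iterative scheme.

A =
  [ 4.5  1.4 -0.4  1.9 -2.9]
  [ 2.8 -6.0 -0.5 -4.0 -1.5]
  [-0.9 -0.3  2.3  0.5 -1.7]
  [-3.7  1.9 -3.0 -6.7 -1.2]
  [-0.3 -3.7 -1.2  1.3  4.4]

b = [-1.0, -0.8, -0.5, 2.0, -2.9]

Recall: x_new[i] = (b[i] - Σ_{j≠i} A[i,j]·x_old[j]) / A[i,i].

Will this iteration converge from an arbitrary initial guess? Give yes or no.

Write A = D+L+U with D = diag(4.5, -6, 2.3, -6.7, 4.4).
Jacobi: T = -D⁻¹(L+U), T[3,0] = -(-3.7)/(-6.7) = -0.5522; T[3,3] = 0.
  T[0,:] = [+0.0000 -0.3111 +0.0889 -0.4222 +0.6444]
  T[1,:] = [+0.4667 +0.0000 -0.0833 -0.6667 -0.2500]
  T[2,:] = [+0.3913 +0.1304 +0.0000 -0.2174 +0.7391]
  T[3,:] = [-0.5522 +0.2836 -0.4478 +0.0000 -0.1791]
  T[4,:] = [+0.0682 +0.8409 +0.2727 -0.2955 +0.0000]
eigenvalue magnitudes: 1.1280, 0.8521, 0.8521, 0.5069, 0.5069.
ρ = 1.1280; 1.1280 > 1: divergent.

no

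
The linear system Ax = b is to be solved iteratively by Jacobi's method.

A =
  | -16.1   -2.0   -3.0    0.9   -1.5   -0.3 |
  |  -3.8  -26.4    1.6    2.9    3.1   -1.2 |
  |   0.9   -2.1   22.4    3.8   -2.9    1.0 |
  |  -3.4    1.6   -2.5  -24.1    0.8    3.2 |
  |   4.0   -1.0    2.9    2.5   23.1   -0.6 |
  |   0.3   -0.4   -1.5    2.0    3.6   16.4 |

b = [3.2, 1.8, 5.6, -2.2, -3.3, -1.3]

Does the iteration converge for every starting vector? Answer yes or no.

yes

Let D = diag(-16.1, -26.4, 22.4, -24.1, 23.1, 16.4); L, U the strict triangles.
Jacobi: T = -D⁻¹(L+U), T[1,2] = -(1.6)/(-26.4) = +0.0606; T[1,1] = 0.
  T[0,:] = [+0.0000, -0.1242, -0.1863, +0.0559, -0.0932, -0.0186]
  T[1,:] = [-0.1439, +0.0000, +0.0606, +0.1098, +0.1174, -0.0455]
  T[2,:] = [-0.0402, +0.0938, +0.0000, -0.1696, +0.1295, -0.0446]
  T[3,:] = [-0.1411, +0.0664, -0.1037, +0.0000, +0.0332, +0.1328]
  T[4,:] = [-0.1732, +0.0433, -0.1255, -0.1082, +0.0000, +0.0260]
  T[5,:] = [-0.0183, +0.0244, +0.0915, -0.1220, -0.2195, +0.0000]
|roots of det(T-λI)|: 0.2398, 0.1778, 0.1778, 0.1587, 0.1587, 0.0011.
ρ = 0.2398; 0.2398 < 1 ⇒ converges.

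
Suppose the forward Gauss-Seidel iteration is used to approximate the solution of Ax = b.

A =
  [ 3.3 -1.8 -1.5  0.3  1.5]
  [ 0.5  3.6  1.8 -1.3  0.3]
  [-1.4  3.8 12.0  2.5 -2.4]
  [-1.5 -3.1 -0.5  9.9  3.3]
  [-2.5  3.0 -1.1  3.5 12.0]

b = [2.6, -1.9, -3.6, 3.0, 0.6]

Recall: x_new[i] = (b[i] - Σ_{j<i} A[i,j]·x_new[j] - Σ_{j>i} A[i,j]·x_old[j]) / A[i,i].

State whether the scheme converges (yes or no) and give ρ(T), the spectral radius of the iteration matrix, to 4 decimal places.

yes, ρ = 0.5069

Write A = D+L+U with D = diag(3.3, 3.6, 12, 9.9, 12).
Gauss-Seidel: T = -(D+L)⁻¹U, row 0 first, T[0,3] = -(0.3)/(3.3) = -0.0909; later rows by forward substitution.
  T[0,:] = [+0.0000 +0.5455 +0.4545 -0.0909 -0.4545]
  T[1,:] = [+0.0000 -0.0758 -0.5631 +0.3737 -0.0202]
  T[2,:] = [+0.0000 +0.0876 +0.2314 -0.3373 +0.1534]
  T[3,:] = [+0.0000 +0.0633 -0.0958 +0.0862 -0.4008]
  T[4,:] = [+0.0000 +0.1221 +0.2846 -0.1684 +0.0413]
|roots of det(T-λI)|: 0.5069, 0.2352, 0.2352, 0.1408, 0.0000.
ρ = 0.5069; 0.5069 < 1 ⇒ converges.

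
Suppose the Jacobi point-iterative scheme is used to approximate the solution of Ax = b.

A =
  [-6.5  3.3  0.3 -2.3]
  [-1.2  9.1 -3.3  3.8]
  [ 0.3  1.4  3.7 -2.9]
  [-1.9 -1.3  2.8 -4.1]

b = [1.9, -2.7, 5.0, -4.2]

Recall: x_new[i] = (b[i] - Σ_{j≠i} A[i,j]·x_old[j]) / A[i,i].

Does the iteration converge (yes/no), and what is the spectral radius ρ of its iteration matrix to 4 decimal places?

Write A = D+L+U with D = diag(-6.5, 9.1, 3.7, -4.1).
Jacobi T = -D⁻¹(L+U): T[2,1] = -(1.4)/(3.7) = -0.3784; T[2,2] = 0.
  T[0,:] = [+0.0000, +0.5077, +0.0462, -0.3538]
  T[1,:] = [+0.1319, +0.0000, +0.3626, -0.4176]
  T[2,:] = [-0.0811, -0.3784, +0.0000, +0.7838]
  T[3,:] = [-0.4634, -0.3171, +0.6829, +0.0000]
|eigenvalues of T|: 0.8988, 0.6575, 0.4714, 0.2301.
spectral radius ρ = 0.8988; 0.8988 < 1, so it converges for any x₀.

yes, ρ = 0.8988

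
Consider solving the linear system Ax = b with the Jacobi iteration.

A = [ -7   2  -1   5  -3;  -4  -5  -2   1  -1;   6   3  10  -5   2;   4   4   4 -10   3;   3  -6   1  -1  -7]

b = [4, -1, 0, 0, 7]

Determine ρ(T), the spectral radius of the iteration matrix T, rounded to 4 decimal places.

Split A = D + L + U, D = diag(-7, -5, 10, -10, -7).
Jacobi: T = -D⁻¹(L+U), T[2,3] = -(-5)/(10) = +0.5000; T[2,2] = 0.
  T[0,:] = [+0.0000 +0.2857 -0.1429 +0.7143 -0.4286]
  T[1,:] = [-0.8000 +0.0000 -0.4000 +0.2000 -0.2000]
  T[2,:] = [-0.6000 -0.3000 +0.0000 +0.5000 -0.2000]
  T[3,:] = [+0.4000 +0.4000 +0.4000 +0.0000 +0.3000]
  T[4,:] = [+0.4286 -0.8571 +0.1429 -0.1429 +0.0000]
|λ(T)| sorted: 1.1502, 0.7058, 0.7058, 0.4829, 0.0730.
spectral radius ρ = 1.1502; 1.1502 > 1 ⇒ diverges.

1.1502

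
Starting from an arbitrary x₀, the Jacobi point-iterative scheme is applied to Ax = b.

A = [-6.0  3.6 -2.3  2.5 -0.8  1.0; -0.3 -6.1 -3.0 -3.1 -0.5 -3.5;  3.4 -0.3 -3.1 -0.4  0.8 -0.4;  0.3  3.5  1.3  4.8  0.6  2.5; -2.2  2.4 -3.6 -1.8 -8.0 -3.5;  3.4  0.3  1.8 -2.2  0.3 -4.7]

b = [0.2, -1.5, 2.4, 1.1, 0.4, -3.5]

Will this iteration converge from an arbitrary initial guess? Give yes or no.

no

Write A = D+L+U with D = diag(-6, -6.1, -3.1, 4.8, -8, -4.7).
Jacobi: T = -D⁻¹(L+U), T[2,0] = -(3.4)/(-3.1) = +1.0968; T[2,2] = 0.
  T[0,:] = [+0.0000, +0.6000, -0.3833, +0.4167, -0.1333, +0.1667]
  T[1,:] = [-0.0492, +0.0000, -0.4918, -0.5082, -0.0820, -0.5738]
  T[2,:] = [+1.0968, -0.0968, +0.0000, -0.1290, +0.2581, -0.1290]
  T[3,:] = [-0.0625, -0.7292, -0.2708, +0.0000, -0.1250, -0.5208]
  T[4,:] = [-0.2750, +0.3000, -0.4500, -0.2250, +0.0000, -0.4375]
  T[5,:] = [+0.7234, +0.0638, +0.3830, -0.4681, +0.0638, +0.0000]
eigenvalue magnitudes: 1.1706, 0.9287, 0.9287, 0.5722, 0.2580, 0.1508.
ρ = 1.1706; 1.1706 > 1 ⇒ diverges.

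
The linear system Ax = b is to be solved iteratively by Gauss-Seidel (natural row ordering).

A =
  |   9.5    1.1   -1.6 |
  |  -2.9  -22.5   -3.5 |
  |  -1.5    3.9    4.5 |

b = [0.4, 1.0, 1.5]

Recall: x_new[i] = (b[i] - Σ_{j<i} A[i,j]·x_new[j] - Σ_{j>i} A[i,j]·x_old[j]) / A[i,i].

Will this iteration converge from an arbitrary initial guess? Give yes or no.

Split A = D + L + U, D = diag(9.5, -22.5, 4.5).
T_GS = -(D+L)⁻¹U: row 0 first, T[0,1] = -(1.1)/(9.5) = -0.1158; later rows by forward substitution.
  T[0,:] = [+0.0000 -0.1158 +0.1684]
  T[1,:] = [+0.0000 +0.0149 -0.1773]
  T[2,:] = [+0.0000 -0.0515 +0.2098]
eigenvalue magnitudes: 0.2488, 0.0241, 0.0000.
ρ(T) = max|λ| = 0.2488; 0.2488 < 1 ⇒ converges.

yes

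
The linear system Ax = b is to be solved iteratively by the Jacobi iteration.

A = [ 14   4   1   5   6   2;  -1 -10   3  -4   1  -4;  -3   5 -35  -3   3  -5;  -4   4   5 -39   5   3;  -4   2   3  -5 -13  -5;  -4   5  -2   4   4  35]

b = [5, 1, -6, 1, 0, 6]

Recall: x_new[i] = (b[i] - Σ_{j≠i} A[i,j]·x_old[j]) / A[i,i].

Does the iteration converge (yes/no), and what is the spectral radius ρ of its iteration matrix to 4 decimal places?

A = D + L + U where D = diag(14, -10, -35, -39, -13, 35).
T_J = -D⁻¹(L+U): T[3,4] = -(5)/(-39) = +0.1282; T[3,3] = 0.
  T[0,:] = [+0.0000 -0.2857 -0.0714 -0.3571 -0.4286 -0.1429]
  T[1,:] = [-0.1000 +0.0000 +0.3000 -0.4000 +0.1000 -0.4000]
  T[2,:] = [-0.0857 +0.1429 +0.0000 -0.0857 +0.0857 -0.1429]
  T[3,:] = [-0.1026 +0.1026 +0.1282 +0.0000 +0.1282 +0.0769]
  T[4,:] = [-0.3077 +0.1538 +0.2308 -0.3846 +0.0000 -0.3846]
  T[5,:] = [+0.1143 -0.1429 +0.0571 -0.1143 -0.1143 +0.0000]
|eigenvalues of T|: 0.6213, 0.3335, 0.2256, 0.1658, 0.1658, 0.0447.
ρ = 0.6213; 0.6213 < 1 ⇒ converges.

yes, ρ = 0.6213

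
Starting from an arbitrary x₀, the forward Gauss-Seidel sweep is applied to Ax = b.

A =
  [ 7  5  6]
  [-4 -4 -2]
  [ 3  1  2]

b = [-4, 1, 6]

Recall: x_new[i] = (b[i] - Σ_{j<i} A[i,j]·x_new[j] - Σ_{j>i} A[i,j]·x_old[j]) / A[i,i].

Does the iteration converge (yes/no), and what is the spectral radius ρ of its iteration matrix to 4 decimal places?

Write A = D+L+U with D = diag(7, -4, 2).
T_GS = -(D+L)⁻¹U: row 0 first, T[0,1] = -(5)/(7) = -0.7143; later rows by forward substitution.
  T[0,:] = [+0.0000  -0.7143  -0.8571]
  T[1,:] = [+0.0000  +0.7143  +0.3571]
  T[2,:] = [+0.0000  +0.7143  +1.1071]
|roots of det(T-λI)|: 1.4526, 0.3688, 0.0000.
spectral radius ρ = 1.4526; 1.4526 > 1, so it fails to converge.

no, ρ = 1.4526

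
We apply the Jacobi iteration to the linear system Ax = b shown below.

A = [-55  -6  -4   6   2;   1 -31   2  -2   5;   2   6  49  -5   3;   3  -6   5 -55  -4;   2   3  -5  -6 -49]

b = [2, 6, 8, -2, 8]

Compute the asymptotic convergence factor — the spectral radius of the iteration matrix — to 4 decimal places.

0.2443

Split A = D + L + U, D = diag(-55, -31, 49, -55, -49).
T_J = -D⁻¹(L+U): T[1,2] = -(2)/(-31) = +0.0645; T[1,1] = 0.
  T[0,:] = [+0.0000, -0.1091, -0.0727, +0.1091, +0.0364]
  T[1,:] = [+0.0323, +0.0000, +0.0645, -0.0645, +0.1613]
  T[2,:] = [-0.0408, -0.1224, +0.0000, +0.1020, -0.0612]
  T[3,:] = [+0.0545, -0.1091, +0.0909, +0.0000, -0.0727]
  T[4,:] = [+0.0408, +0.0612, -0.1020, -0.1224, +0.0000]
moduli |λ_i(T)| = 0.2443, 0.1603, 0.1167, 0.1167, 0.0554.
ρ = 0.2443; 0.2443 < 1 ⇒ converges.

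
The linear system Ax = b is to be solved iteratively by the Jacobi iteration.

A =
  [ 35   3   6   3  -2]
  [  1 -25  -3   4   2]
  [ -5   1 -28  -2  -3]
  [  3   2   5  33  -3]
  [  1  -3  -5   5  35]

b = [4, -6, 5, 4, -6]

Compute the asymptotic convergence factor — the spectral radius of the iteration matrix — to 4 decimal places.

A = D + L + U where D = diag(35, -25, -28, 33, 35).
Jacobi T = -D⁻¹(L+U): T[2,0] = -(-5)/(-28) = -0.1786; T[2,2] = 0.
  T[0,:] = [+0.0000  -0.0857  -0.1714  -0.0857  +0.0571]
  T[1,:] = [+0.0400  +0.0000  -0.1200  +0.1600  +0.0800]
  T[2,:] = [-0.1786  +0.0357  +0.0000  -0.0714  -0.1071]
  T[3,:] = [-0.0909  -0.0606  -0.1515  +0.0000  +0.0909]
  T[4,:] = [-0.0286  +0.0857  +0.1429  -0.1429  +0.0000]
moduli |λ_i(T)| = 0.2420, 0.1762, 0.1762, 0.1104, 0.0740.
spectral radius ρ = 0.2420; 0.2420 < 1 ⇒ converges.

0.2420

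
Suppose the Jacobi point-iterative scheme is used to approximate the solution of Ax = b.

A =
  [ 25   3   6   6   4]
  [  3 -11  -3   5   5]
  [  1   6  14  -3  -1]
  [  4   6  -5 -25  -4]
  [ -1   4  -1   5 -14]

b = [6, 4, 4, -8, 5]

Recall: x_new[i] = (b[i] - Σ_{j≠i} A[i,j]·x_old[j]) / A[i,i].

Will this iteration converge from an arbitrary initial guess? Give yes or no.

yes

Diagonal D = diag(25, -11, 14, -25, -14); L, U strict lower/upper.
Jacobi: T = -D⁻¹(L+U), T[0,4] = -(4)/(25) = -0.1600; T[0,0] = 0.
  T[0,:] = [+0.0000, -0.1200, -0.2400, -0.2400, -0.1600]
  T[1,:] = [+0.2727, +0.0000, -0.2727, +0.4545, +0.4545]
  T[2,:] = [-0.0714, -0.4286, +0.0000, +0.2143, +0.0714]
  T[3,:] = [+0.1600, +0.2400, -0.2000, +0.0000, -0.1600]
  T[4,:] = [-0.0714, +0.2857, -0.0714, +0.3571, +0.0000]
|eigenvalues of T|: 0.5468, 0.3866, 0.3866, 0.2844, 0.2844.
ρ(T) = max|λ| = 0.5468; 0.5468 < 1: convergent.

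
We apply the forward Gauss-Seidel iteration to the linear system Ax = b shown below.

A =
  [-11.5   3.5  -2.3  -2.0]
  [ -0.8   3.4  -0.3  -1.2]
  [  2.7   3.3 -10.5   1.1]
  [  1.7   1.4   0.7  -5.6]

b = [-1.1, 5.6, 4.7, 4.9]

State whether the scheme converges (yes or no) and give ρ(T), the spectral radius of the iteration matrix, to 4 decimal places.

A = D + L + U where D = diag(-11.5, 3.4, -10.5, -5.6).
GS T = -(D+L)⁻¹U: row 0 first, T[0,1] = -(3.5)/(-11.5) = +0.3043; later rows by forward substitution.
  T[0,:] = [+0.0000 +0.3043 -0.2000 -0.1739]
  T[1,:] = [+0.0000 +0.0716 +0.0412 +0.3120]
  T[2,:] = [+0.0000 +0.1008 -0.0385 +0.1581]
  T[3,:] = [+0.0000 +0.1229 -0.0552 +0.0450]
eigenvalue magnitudes: 0.2393, 0.1348, 0.0265, 0.0000.
spectral radius ρ = 0.2393; 0.2393 < 1, so it converges for any x₀.

yes, ρ = 0.2393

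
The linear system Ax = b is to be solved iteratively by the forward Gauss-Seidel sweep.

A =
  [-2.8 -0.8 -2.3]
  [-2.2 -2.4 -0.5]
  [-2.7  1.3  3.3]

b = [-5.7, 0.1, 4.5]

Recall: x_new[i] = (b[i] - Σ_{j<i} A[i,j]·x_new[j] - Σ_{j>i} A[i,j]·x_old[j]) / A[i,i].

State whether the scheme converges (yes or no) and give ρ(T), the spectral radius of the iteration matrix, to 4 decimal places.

yes, ρ = 0.6948

Diagonal D = diag(-2.8, -2.4, 3.3); L, U strict lower/upper.
Gauss-Seidel: T = -(D+L)⁻¹U, row 0 first, T[0,1] = -(-0.8)/(-2.8) = -0.2857; later rows by forward substitution.
  T[0,:] = [+0.0000, -0.2857, -0.8214]
  T[1,:] = [+0.0000, +0.2619, +0.5446]
  T[2,:] = [+0.0000, -0.3369, -0.8866]
|λ(T)| sorted: 0.6948, 0.0701, 0.0000.
ρ(T) = max|λ| = 0.6948; 0.6948 < 1, so it converges for any x₀.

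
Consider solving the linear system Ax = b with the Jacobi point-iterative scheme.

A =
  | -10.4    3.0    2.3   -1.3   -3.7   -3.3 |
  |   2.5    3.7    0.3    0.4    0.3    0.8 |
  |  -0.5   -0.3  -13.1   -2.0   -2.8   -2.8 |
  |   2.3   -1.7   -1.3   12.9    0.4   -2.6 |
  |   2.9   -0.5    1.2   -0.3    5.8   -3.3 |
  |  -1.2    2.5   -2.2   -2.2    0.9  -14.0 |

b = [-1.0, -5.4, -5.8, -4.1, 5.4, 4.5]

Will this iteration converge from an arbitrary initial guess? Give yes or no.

Diagonal D = diag(-10.4, 3.7, -13.1, 12.9, 5.8, -14); L, U strict lower/upper.
Jacobi T = -D⁻¹(L+U): T[0,1] = -(3)/(-10.4) = +0.2885; T[0,0] = 0.
  T[0,:] = [+0.0000, +0.2885, +0.2212, -0.1250, -0.3558, -0.3173]
  T[1,:] = [-0.6757, +0.0000, -0.0811, -0.1081, -0.0811, -0.2162]
  T[2,:] = [-0.0382, -0.0229, +0.0000, -0.1527, -0.2137, -0.2137]
  T[3,:] = [-0.1783, +0.1318, +0.1008, +0.0000, -0.0310, +0.2016]
  T[4,:] = [-0.5000, +0.0862, -0.2069, +0.0517, +0.0000, +0.5690]
  T[5,:] = [-0.0857, +0.1786, -0.1571, -0.1571, +0.0643, +0.0000]
|roots of det(T-λI)|: 0.6836, 0.5133, 0.5133, 0.2512, 0.1628, 0.1628.
spectral radius ρ = 0.6836; 0.6836 < 1 ⇒ converges.

yes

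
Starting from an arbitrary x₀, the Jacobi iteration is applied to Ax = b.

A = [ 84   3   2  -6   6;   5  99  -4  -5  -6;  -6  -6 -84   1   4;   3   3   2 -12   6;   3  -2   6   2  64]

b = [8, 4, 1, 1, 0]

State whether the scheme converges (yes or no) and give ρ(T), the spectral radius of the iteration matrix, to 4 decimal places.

Write A = D+L+U with D = diag(84, 99, -84, -12, 64).
Jacobi T = -D⁻¹(L+U): T[1,0] = -(5)/(99) = -0.0505; T[1,1] = 0.
  T[0,:] = [+0.0000, -0.0357, -0.0238, +0.0714, -0.0714]
  T[1,:] = [-0.0505, +0.0000, +0.0404, +0.0505, +0.0606]
  T[2,:] = [-0.0714, -0.0714, +0.0000, +0.0119, +0.0476]
  T[3,:] = [+0.2500, +0.2500, +0.1667, +0.0000, +0.5000]
  T[4,:] = [-0.0469, +0.0312, -0.0938, -0.0312, +0.0000]
|eigenvalues of T|: 0.2208, 0.1101, 0.1101, 0.1065, 0.1065.
ρ(T) = max|λ| = 0.2208; 0.2208 < 1: convergent.

yes, ρ = 0.2208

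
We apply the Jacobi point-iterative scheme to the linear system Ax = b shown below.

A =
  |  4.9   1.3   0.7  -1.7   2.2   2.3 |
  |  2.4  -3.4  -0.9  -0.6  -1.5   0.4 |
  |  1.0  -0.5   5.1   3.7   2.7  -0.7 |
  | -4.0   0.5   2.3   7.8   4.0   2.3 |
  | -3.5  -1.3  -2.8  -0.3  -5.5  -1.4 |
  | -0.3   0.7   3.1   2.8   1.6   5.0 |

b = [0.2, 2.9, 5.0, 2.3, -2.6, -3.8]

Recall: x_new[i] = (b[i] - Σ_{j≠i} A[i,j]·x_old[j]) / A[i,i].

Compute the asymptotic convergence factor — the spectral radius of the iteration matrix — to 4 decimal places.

A = D + L + U where D = diag(4.9, -3.4, 5.1, 7.8, -5.5, 5).
T_J = -D⁻¹(L+U): T[4,3] = -(-0.3)/(-5.5) = -0.0545; T[4,4] = 0.
  T[0,:] = [+0.0000, -0.2653, -0.1429, +0.3469, -0.4490, -0.4694]
  T[1,:] = [+0.7059, +0.0000, -0.2647, -0.1765, -0.4412, +0.1176]
  T[2,:] = [-0.1961, +0.0980, +0.0000, -0.7255, -0.5294, +0.1373]
  T[3,:] = [+0.5128, -0.0641, -0.2949, +0.0000, -0.5128, -0.2949]
  T[4,:] = [-0.6364, -0.2364, -0.5091, -0.0545, +0.0000, -0.2545]
  T[5,:] = [+0.0600, -0.1400, -0.6200, -0.5600, -0.3200, +0.0000]
|roots of det(T-λI)|: 1.1699, 0.6372, 0.6372, 0.2774, 0.2774, 0.1884.
ρ = 1.1699; 1.1699 > 1: divergent.

1.1699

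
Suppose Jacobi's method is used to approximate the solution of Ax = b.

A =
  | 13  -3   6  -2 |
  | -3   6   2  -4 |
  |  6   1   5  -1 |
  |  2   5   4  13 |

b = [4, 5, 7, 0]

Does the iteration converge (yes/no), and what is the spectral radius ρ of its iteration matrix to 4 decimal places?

yes, ρ = 0.9298

Split A = D + L + U, D = diag(13, 6, 5, 13).
Jacobi T = -D⁻¹(L+U): T[3,0] = -(2)/(13) = -0.1538; T[3,3] = 0.
  T[0,:] = [+0.0000, +0.2308, -0.4615, +0.1538]
  T[1,:] = [+0.5000, +0.0000, -0.3333, +0.6667]
  T[2,:] = [-1.2000, -0.2000, +0.0000, +0.2000]
  T[3,:] = [-0.1538, -0.3846, -0.3077, +0.0000]
eigenvalue magnitudes: 0.9298, 0.6964, 0.5547, 0.5547.
spectral radius ρ = 0.9298; 0.9298 < 1: convergent.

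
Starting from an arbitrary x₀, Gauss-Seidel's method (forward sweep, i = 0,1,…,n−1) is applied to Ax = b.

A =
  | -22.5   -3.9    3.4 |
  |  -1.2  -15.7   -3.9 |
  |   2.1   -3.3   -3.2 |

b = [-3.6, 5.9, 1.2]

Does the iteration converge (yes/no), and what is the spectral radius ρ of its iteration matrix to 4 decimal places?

Let D = diag(-22.5, -15.7, -3.2); L, U the strict triangles.
Gauss-Seidel: T = -(D+L)⁻¹U, row 0 first, T[0,2] = -(3.4)/(-22.5) = +0.1511; later rows by forward substitution.
  T[0,:] = [+0.0000  -0.1733  +0.1511]
  T[1,:] = [+0.0000  +0.0132  -0.2600]
  T[2,:] = [+0.0000  -0.1274  +0.3672]
|eigenvalues of T|: 0.4441, 0.0636, 0.0000.
spectral radius ρ = 0.4441; 0.4441 < 1: convergent.

yes, ρ = 0.4441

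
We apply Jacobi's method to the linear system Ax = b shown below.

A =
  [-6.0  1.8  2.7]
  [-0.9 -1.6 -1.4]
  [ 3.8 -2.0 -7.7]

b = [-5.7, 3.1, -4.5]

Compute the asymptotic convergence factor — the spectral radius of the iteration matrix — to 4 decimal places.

0.6194

Let D = diag(-6, -1.6, -7.7); L, U the strict triangles.
Jacobi: T = -D⁻¹(L+U), T[1,2] = -(-1.4)/(-1.6) = -0.8750; T[1,1] = 0.
  T[0,:] = [+0.0000, +0.3000, +0.4500]
  T[1,:] = [-0.5625, +0.0000, -0.8750]
  T[2,:] = [+0.4935, -0.2597, +0.0000]
|eigenvalues of T|: 0.6194, 0.3209, 0.3209.
ρ = 0.6194; 0.6194 < 1 ⇒ converges.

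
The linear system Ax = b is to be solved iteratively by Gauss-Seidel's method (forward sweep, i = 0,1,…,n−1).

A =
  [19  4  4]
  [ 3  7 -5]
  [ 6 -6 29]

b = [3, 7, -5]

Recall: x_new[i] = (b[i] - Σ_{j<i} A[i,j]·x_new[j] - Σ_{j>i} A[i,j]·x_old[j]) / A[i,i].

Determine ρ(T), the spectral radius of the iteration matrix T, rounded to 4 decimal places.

Write A = D+L+U with D = diag(19, 7, 29).
GS T = -(D+L)⁻¹U: row 0 first, T[0,1] = -(4)/(19) = -0.2105; later rows by forward substitution.
  T[0,:] = [+0.0000, -0.2105, -0.2105]
  T[1,:] = [+0.0000, +0.0902, +0.8045]
  T[2,:] = [+0.0000, +0.0622, +0.2100]
eigenvalue magnitudes: 0.3817, 0.0815, 0.0000.
spectral radius ρ = 0.3817; 0.3817 < 1: convergent.

0.3817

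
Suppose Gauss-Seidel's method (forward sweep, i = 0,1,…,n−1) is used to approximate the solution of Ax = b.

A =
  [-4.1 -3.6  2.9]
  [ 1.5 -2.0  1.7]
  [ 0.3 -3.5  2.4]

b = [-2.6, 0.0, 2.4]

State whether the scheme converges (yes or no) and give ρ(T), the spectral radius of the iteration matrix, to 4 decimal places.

no, ρ = 1.3361

Diagonal D = diag(-4.1, -2, 2.4); L, U strict lower/upper.
T_GS = -(D+L)⁻¹U: row 0 first, T[0,2] = -(2.9)/(-4.1) = +0.7073; later rows by forward substitution.
  T[0,:] = [+0.0000 -0.8780 +0.7073]
  T[1,:] = [+0.0000 -0.6585 +1.3805]
  T[2,:] = [+0.0000 -0.8506 +1.9248]
eigenvalue magnitudes: 1.3361, 0.0698, 0.0000.
ρ(T) = max|λ| = 1.3361; 1.3361 > 1 ⇒ diverges.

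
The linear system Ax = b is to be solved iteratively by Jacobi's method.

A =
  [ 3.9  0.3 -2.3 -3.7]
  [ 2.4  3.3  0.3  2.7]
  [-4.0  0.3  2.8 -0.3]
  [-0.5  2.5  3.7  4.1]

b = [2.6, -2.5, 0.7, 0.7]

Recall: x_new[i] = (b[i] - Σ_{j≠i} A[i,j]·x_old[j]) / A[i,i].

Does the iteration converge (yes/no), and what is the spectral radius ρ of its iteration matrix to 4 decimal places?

A = D + L + U where D = diag(3.9, 3.3, 2.8, 4.1).
T_J = -D⁻¹(L+U): T[3,2] = -(3.7)/(4.1) = -0.9024; T[3,3] = 0.
  T[0,:] = [+0.0000  -0.0769  +0.5897  +0.9487]
  T[1,:] = [-0.7273  +0.0000  -0.0909  -0.8182]
  T[2,:] = [+1.4286  -0.1071  +0.0000  +0.1071]
  T[3,:] = [+0.1220  -0.6098  -0.9024  +0.0000]
eigenvalue magnitudes: 1.3318, 0.9761, 0.9761, 0.3581.
spectral radius ρ = 1.3318; 1.3318 > 1: divergent.

no, ρ = 1.3318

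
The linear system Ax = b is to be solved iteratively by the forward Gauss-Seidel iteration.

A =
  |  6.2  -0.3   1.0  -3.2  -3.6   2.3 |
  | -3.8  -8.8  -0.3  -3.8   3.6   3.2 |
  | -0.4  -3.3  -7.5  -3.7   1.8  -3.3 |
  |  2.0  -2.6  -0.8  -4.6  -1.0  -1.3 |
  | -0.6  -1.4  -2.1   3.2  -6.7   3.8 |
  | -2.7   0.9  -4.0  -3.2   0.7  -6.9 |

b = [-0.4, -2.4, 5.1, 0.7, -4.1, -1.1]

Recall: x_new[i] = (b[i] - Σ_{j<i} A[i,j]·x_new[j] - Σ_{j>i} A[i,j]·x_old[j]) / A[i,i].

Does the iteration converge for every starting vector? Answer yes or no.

Write A = D+L+U with D = diag(6.2, -8.8, -7.5, -4.6, -6.7, -6.9).
Gauss-Seidel: T = -(D+L)⁻¹U, row 0 first, T[0,1] = -(-0.3)/(6.2) = +0.0484; later rows by forward substitution.
  T[0,:] = [+0.0000  +0.0484  -0.1613  +0.5161  +0.5806  -0.3710]
  T[1,:] = [+0.0000  -0.0209  +0.0356  -0.6547  +0.1584  +0.5238]
  T[2,:] = [+0.0000  +0.0066  -0.0070  -0.2328  +0.1394  -0.6507]
  T[3,:] = [+0.0000  +0.0317  -0.0890  +0.6349  -0.0787  -0.6268]
  T[4,:] = [+0.0000  +0.0131  -0.0333  +0.4668  -0.1663  +0.3955]
  T[5,:] = [+0.0000  -0.0389  +0.1097  -0.3995  -0.2677  +0.9215]
|λ(T)| sorted: 1.2321, 0.3368, 0.3368, 0.0168, 0.0168, 0.0000.
ρ(T) = max|λ| = 1.2321; 1.2321 > 1, so it fails to converge.

no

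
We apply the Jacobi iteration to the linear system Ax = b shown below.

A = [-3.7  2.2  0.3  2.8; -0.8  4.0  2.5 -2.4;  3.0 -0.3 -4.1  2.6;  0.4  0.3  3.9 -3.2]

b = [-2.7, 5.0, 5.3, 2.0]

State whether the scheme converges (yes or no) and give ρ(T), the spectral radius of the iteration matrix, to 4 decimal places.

no, ρ = 1.2424

Let D = diag(-3.7, 4, -4.1, -3.2); L, U the strict triangles.
Jacobi T = -D⁻¹(L+U): T[2,1] = -(-0.3)/(-4.1) = -0.0732; T[2,2] = 0.
  T[0,:] = [+0.0000, +0.5946, +0.0811, +0.7568]
  T[1,:] = [+0.2000, +0.0000, -0.6250, +0.6000]
  T[2,:] = [+0.7317, -0.0732, +0.0000, +0.6341]
  T[3,:] = [+0.1250, +0.0938, +1.2188, +0.0000]
|roots of det(T-λI)|: 1.2424, 0.9546, 0.3481, 0.3481.
ρ = 1.2424; 1.2424 > 1, so it fails to converge.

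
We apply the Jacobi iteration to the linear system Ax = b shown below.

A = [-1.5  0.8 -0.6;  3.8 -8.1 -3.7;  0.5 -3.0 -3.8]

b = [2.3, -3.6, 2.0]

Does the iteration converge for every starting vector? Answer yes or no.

A = D + L + U where D = diag(-1.5, -8.1, -3.8).
Jacobi T = -D⁻¹(L+U): T[0,2] = -(-0.6)/(-1.5) = -0.4000; T[0,0] = 0.
  T[0,:] = [+0.0000, +0.5333, -0.4000]
  T[1,:] = [+0.4691, +0.0000, -0.4568]
  T[2,:] = [+0.1316, -0.7895, +0.0000]
|eigenvalues of T|: 0.8350, 0.6053, 0.2297.
spectral radius ρ = 0.8350; 0.8350 < 1, so it converges for any x₀.

yes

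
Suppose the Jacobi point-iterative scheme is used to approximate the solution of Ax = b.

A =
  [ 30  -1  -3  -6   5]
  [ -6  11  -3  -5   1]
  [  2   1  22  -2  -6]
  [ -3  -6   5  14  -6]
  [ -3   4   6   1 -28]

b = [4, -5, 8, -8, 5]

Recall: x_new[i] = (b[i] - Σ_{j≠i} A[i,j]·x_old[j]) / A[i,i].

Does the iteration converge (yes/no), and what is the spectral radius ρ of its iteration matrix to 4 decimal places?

yes, ρ = 0.6061

Write A = D+L+U with D = diag(30, 11, 22, 14, -28).
Jacobi T = -D⁻¹(L+U): T[3,0] = -(-3)/(14) = +0.2143; T[3,3] = 0.
  T[0,:] = [+0.0000 +0.0333 +0.1000 +0.2000 -0.1667]
  T[1,:] = [+0.5455 +0.0000 +0.2727 +0.4545 -0.0909]
  T[2,:] = [-0.0909 -0.0455 +0.0000 +0.0909 +0.2727]
  T[3,:] = [+0.2143 +0.4286 -0.3571 +0.0000 +0.4286]
  T[4,:] = [-0.1071 +0.1429 +0.2143 +0.0357 +0.0000]
|eigenvalues of T|: 0.6061, 0.3855, 0.3855, 0.2878, 0.2636.
ρ = 0.6061; 0.6061 < 1: convergent.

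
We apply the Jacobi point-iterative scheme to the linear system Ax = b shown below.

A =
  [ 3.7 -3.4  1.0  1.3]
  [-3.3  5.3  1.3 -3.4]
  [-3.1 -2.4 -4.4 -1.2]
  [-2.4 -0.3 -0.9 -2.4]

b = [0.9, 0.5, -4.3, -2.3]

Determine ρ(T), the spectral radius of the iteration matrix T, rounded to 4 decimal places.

A = D + L + U where D = diag(3.7, 5.3, -4.4, -2.4).
Jacobi T = -D⁻¹(L+U): T[3,0] = -(-2.4)/(-2.4) = -1.0000; T[3,3] = 0.
  T[0,:] = [+0.0000 +0.9189 -0.2703 -0.3514]
  T[1,:] = [+0.6226 +0.0000 -0.2453 +0.6415]
  T[2,:] = [-0.7045 -0.5455 +0.0000 -0.2727]
  T[3,:] = [-1.0000 -0.1250 -0.3750 +0.0000]
|roots of det(T-λI)|: 1.2132, 0.7286, 0.7002, 0.2156.
ρ = 1.2132; 1.2132 > 1 ⇒ diverges.

1.2132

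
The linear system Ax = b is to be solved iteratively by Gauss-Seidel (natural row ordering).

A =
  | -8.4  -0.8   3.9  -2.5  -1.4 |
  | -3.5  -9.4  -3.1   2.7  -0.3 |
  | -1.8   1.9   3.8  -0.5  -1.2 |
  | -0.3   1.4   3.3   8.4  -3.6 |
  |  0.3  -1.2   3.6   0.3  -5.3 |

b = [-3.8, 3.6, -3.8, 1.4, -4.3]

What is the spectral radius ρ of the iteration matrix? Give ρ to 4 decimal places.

0.6362

Write A = D+L+U with D = diag(-8.4, -9.4, 3.8, 8.4, -5.3).
T_GS = -(D+L)⁻¹U: row 0 first, T[0,3] = -(-2.5)/(-8.4) = -0.2976; later rows by forward substitution.
  T[0,:] = [+0.0000 -0.0952 +0.4643 -0.2976 -0.1667]
  T[1,:] = [+0.0000 +0.0355 -0.5027 +0.3980 +0.0301]
  T[2,:] = [+0.0000 -0.0628 +0.4713 -0.2084 +0.2218]
  T[3,:] = [+0.0000 +0.0154 -0.0848 +0.0049 +0.3305]
  T[4,:] = [+0.0000 -0.0552 +0.4554 -0.2483 +0.1531]
|roots of det(T-λI)|: 0.6362, 0.0878, 0.0878, 0.0204, 0.0000.
ρ = 0.6362; 0.6362 < 1, so it converges for any x₀.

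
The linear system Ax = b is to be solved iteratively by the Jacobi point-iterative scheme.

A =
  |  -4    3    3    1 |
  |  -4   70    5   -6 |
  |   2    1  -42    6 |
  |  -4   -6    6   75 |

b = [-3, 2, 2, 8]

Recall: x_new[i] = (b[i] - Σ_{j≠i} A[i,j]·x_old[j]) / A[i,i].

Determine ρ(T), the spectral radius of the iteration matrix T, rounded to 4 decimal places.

0.3276

Let D = diag(-4, 70, -42, 75); L, U the strict triangles.
Jacobi T = -D⁻¹(L+U): T[2,1] = -(1)/(-42) = +0.0238; T[2,2] = 0.
  T[0,:] = [+0.0000 +0.7500 +0.7500 +0.2500]
  T[1,:] = [+0.0571 +0.0000 -0.0714 +0.0857]
  T[2,:] = [+0.0476 +0.0238 +0.0000 +0.1429]
  T[3,:] = [+0.0533 +0.0800 -0.0800 +0.0000]
moduli |λ_i(T)| = 0.3276, 0.2431, 0.0676, 0.0168.
ρ(T) = max|λ| = 0.3276; 0.3276 < 1, so it converges for any x₀.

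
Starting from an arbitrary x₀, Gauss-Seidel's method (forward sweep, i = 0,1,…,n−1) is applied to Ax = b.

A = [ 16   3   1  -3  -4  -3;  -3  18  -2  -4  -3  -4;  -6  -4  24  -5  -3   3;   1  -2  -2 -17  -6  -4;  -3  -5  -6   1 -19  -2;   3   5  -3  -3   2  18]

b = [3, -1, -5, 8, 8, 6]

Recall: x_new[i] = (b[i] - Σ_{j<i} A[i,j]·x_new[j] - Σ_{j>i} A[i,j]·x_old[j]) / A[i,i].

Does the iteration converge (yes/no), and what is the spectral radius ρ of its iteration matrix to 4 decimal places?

yes, ρ = 0.5029

Split A = D + L + U, D = diag(16, 18, 24, -17, -19, 18).
GS T = -(D+L)⁻¹U: row 0 first, T[0,2] = -(1)/(16) = -0.0625; later rows by forward substitution.
  T[0,:] = [+0.0000, -0.1875, -0.0625, +0.1875, +0.2500, +0.1875]
  T[1,:] = [+0.0000, -0.0312, +0.1007, +0.2535, +0.2083, +0.2535]
  T[2,:] = [+0.0000, -0.0521, +0.0012, +0.2975, +0.2222, -0.0359]
  T[3,:] = [+0.0000, -0.0012, -0.0157, -0.0538, -0.3889, -0.2499]
  T[4,:] = [+0.0000, +0.0542, -0.0178, -0.1931, -0.1849, -0.2034]
  T[5,:] = [+0.0000, +0.0250, -0.0180, -0.0396, -0.1068, -0.1267]
moduli |λ_i(T)| = 0.5029, 0.1088, 0.0964, 0.0964, 0.0528, 0.0000.
ρ(T) = max|λ| = 0.5029; 0.5029 < 1: convergent.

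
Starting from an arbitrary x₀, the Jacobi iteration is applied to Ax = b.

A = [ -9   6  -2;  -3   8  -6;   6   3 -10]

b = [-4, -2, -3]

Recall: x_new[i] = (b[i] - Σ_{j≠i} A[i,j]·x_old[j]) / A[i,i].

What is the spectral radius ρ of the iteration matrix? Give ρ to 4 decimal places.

A = D + L + U where D = diag(-9, 8, -10).
Jacobi: T = -D⁻¹(L+U), T[1,2] = -(-6)/(8) = +0.7500; T[1,1] = 0.
  T[0,:] = [+0.0000, +0.6667, -0.2222]
  T[1,:] = [+0.3750, +0.0000, +0.7500]
  T[2,:] = [+0.6000, +0.3000, +0.0000]
|eigenvalues of T|: 0.8223, 0.5783, 0.5783.
spectral radius ρ = 0.8223; 0.8223 < 1 ⇒ converges.

0.8223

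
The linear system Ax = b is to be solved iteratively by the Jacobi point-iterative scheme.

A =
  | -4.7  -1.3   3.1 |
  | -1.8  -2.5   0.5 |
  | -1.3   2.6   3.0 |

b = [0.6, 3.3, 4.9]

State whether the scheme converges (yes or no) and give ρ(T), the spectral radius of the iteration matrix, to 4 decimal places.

yes, ρ = 0.8701

A = D + L + U where D = diag(-4.7, -2.5, 3).
Jacobi T = -D⁻¹(L+U): T[2,0] = -(-1.3)/(3) = +0.4333; T[2,2] = 0.
  T[0,:] = [+0.0000  -0.2766  +0.6596]
  T[1,:] = [-0.7200  +0.0000  +0.2000]
  T[2,:] = [+0.4333  -0.8667  +0.0000]
|eigenvalues of T|: 0.8701, 0.6674, 0.6674.
ρ(T) = max|λ| = 0.8701; 0.8701 < 1: convergent.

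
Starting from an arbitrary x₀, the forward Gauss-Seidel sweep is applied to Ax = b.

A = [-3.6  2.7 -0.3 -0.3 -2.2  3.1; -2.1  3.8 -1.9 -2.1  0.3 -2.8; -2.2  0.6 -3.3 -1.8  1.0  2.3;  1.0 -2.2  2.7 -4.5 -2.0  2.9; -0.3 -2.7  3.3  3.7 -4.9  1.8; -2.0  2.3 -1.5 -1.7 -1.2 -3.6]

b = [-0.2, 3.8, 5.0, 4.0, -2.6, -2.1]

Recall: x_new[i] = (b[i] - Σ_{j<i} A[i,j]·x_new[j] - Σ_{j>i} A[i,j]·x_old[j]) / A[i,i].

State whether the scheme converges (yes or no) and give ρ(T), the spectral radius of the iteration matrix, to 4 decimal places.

A = D + L + U where D = diag(-3.6, 3.8, -3.3, -4.5, -4.9, -3.6).
T_GS = -(D+L)⁻¹U: row 0 first, T[0,3] = -(-0.3)/(-3.6) = -0.0833; later rows by forward substitution.
  T[0,:] = [+0.0000, +0.7500, -0.0833, -0.0833, -0.6111, +0.8611]
  T[1,:] = [+0.0000, +0.4145, +0.4539, +0.5066, -0.4167, +1.2127]
  T[2,:] = [+0.0000, -0.4246, +0.1381, -0.3978, +0.6347, +0.3434]
  T[3,:] = [+0.0000, -0.2907, -0.1576, -0.5049, +0.0043, +0.4490]
  T[4,:] = [+0.0000, -0.7798, -0.2710, -0.9232, +0.6977, +0.2167]
  T[5,:] = [+0.0000, +0.4223, +0.4435, +1.0818, -0.4257, -0.1309]
moduli |λ_i(T)| = 1.1933, 0.9000, 0.7756, 0.1492, 0.1492, 0.0000.
ρ = 1.1933; 1.1933 > 1 ⇒ diverges.

no, ρ = 1.1933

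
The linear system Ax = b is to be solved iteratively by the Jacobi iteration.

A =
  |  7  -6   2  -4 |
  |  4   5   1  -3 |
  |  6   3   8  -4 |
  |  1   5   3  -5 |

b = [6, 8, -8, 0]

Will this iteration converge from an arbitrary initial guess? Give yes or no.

Write A = D+L+U with D = diag(7, 5, 8, -5).
Jacobi: T = -D⁻¹(L+U), T[1,0] = -(4)/(5) = -0.8000; T[1,1] = 0.
  T[0,:] = [+0.0000 +0.8571 -0.2857 +0.5714]
  T[1,:] = [-0.8000 +0.0000 -0.2000 +0.6000]
  T[2,:] = [-0.7500 -0.3750 +0.0000 +0.5000]
  T[3,:] = [+0.2000 +1.0000 +0.6000 +0.0000]
moduli |λ_i(T)| = 1.1890, 0.7797, 0.7797, 0.1878.
spectral radius ρ = 1.1890; 1.1890 > 1, so it fails to converge.

no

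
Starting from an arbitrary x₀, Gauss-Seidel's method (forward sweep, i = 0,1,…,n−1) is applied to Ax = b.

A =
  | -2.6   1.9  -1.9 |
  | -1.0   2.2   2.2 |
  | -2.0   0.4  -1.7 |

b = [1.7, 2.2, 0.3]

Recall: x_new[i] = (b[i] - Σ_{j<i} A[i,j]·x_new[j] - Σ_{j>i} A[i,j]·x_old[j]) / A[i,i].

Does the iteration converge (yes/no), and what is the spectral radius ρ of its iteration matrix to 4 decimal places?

Split A = D + L + U, D = diag(-2.6, 2.2, -1.7).
Gauss-Seidel: T = -(D+L)⁻¹U, row 0 first, T[0,1] = -(1.9)/(-2.6) = +0.7308; later rows by forward substitution.
  T[0,:] = [+0.0000 +0.7308 -0.7308]
  T[1,:] = [+0.0000 +0.3322 -1.3322]
  T[2,:] = [+0.0000 -0.7816 +0.5463]
|eigenvalues of T|: 1.4652, 0.5868, 0.0000.
ρ(T) = max|λ| = 1.4652; 1.4652 > 1: divergent.

no, ρ = 1.4652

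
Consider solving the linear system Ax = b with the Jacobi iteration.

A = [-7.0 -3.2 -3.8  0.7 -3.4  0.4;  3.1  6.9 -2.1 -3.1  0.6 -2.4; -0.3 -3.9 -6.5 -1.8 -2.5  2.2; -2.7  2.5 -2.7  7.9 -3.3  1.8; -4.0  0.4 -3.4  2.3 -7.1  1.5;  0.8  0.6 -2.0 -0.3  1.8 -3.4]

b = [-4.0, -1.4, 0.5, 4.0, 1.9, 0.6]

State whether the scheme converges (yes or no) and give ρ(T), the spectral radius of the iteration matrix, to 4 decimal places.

no, ρ = 1.2104

A = D + L + U where D = diag(-7, 6.9, -6.5, 7.9, -7.1, -3.4).
Jacobi: T = -D⁻¹(L+U), T[4,2] = -(-3.4)/(-7.1) = -0.4789; T[4,4] = 0.
  T[0,:] = [+0.0000, -0.4571, -0.5429, +0.1000, -0.4857, +0.0571]
  T[1,:] = [-0.4493, +0.0000, +0.3043, +0.4493, -0.0870, +0.3478]
  T[2,:] = [-0.0462, -0.6000, +0.0000, -0.2769, -0.3846, +0.3385]
  T[3,:] = [+0.3418, -0.3165, +0.3418, +0.0000, +0.4177, -0.2278]
  T[4,:] = [-0.5634, +0.0563, -0.4789, +0.3239, +0.0000, +0.2113]
  T[5,:] = [+0.2353, +0.1765, -0.5882, -0.0882, +0.5294, +0.0000]
|λ(T)| sorted: 1.2104, 0.7161, 0.7161, 0.6632, 0.3352, 0.3352.
ρ(T) = max|λ| = 1.2104; 1.2104 > 1: divergent.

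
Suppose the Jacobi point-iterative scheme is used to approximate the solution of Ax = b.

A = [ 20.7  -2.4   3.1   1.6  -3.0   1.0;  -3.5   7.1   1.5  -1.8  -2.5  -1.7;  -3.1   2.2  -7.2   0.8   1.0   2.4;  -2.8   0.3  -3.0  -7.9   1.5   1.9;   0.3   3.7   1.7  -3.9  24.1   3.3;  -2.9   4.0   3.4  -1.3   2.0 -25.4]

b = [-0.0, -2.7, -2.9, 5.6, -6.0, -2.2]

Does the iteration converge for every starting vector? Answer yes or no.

yes

Split A = D + L + U, D = diag(20.7, 7.1, -7.2, -7.9, 24.1, -25.4).
Jacobi: T = -D⁻¹(L+U), T[0,4] = -(-3)/(20.7) = +0.1449; T[0,0] = 0.
  T[0,:] = [+0.0000, +0.1159, -0.1498, -0.0773, +0.1449, -0.0483]
  T[1,:] = [+0.4930, +0.0000, -0.2113, +0.2535, +0.3521, +0.2394]
  T[2,:] = [-0.4306, +0.3056, +0.0000, +0.1111, +0.1389, +0.3333]
  T[3,:] = [-0.3544, +0.0380, -0.3797, +0.0000, +0.1899, +0.2405]
  T[4,:] = [-0.0124, -0.1535, -0.0705, +0.1618, +0.0000, -0.1369]
  T[5,:] = [-0.1142, +0.1575, +0.1339, -0.0512, +0.0787, +0.0000]
|eigenvalues of T|: 0.5070, 0.4161, 0.4161, 0.2604, 0.1746, 0.1746.
ρ = 0.5070; 0.5070 < 1, so it converges for any x₀.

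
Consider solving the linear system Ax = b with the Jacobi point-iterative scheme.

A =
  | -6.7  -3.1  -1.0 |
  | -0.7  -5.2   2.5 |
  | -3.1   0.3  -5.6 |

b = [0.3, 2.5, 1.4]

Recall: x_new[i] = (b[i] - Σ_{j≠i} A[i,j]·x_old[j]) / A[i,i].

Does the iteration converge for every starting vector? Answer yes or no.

Diagonal D = diag(-6.7, -5.2, -5.6); L, U strict lower/upper.
Jacobi: T = -D⁻¹(L+U), T[2,0] = -(-3.1)/(-5.6) = -0.5536; T[2,2] = 0.
  T[0,:] = [+0.0000, -0.4627, -0.1493]
  T[1,:] = [-0.1346, +0.0000, +0.4808]
  T[2,:] = [-0.5536, +0.0536, +0.0000]
|eigenvalues of T|: 0.6114, 0.4507, 0.4507.
ρ(T) = max|λ| = 0.6114; 0.6114 < 1 ⇒ converges.

yes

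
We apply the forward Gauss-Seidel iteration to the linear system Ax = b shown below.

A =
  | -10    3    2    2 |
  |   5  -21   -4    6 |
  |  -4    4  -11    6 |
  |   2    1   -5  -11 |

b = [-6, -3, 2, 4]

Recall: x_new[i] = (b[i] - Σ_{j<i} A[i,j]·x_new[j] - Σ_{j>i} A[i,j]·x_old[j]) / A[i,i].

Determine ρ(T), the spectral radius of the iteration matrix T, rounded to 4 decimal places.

0.4731

Write A = D+L+U with D = diag(-10, -21, -11, -11).
T_GS = -(D+L)⁻¹U: row 0 first, T[0,3] = -(2)/(-10) = +0.2000; later rows by forward substitution.
  T[0,:] = [+0.0000 +0.3000 +0.2000 +0.2000]
  T[1,:] = [+0.0000 +0.0714 -0.1429 +0.3333]
  T[2,:] = [+0.0000 -0.0831 -0.1247 +0.5939]
  T[3,:] = [+0.0000 +0.0988 +0.0800 -0.2033]
|eigenvalues of T|: 0.4731, 0.1095, 0.1095, 0.0000.
ρ = 0.4731; 0.4731 < 1 ⇒ converges.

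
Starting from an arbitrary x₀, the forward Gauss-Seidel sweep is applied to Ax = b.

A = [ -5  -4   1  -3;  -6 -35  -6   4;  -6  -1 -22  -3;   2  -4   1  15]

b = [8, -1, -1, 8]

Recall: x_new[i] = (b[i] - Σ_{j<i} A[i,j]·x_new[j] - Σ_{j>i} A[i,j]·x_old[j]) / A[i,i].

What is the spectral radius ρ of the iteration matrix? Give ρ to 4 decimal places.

0.1767

Let D = diag(-5, -35, -22, 15); L, U the strict triangles.
Gauss-Seidel: T = -(D+L)⁻¹U, row 0 first, T[0,1] = -(-4)/(-5) = -0.8000; later rows by forward substitution.
  T[0,:] = [+0.0000, -0.8000, +0.2000, -0.6000]
  T[1,:] = [+0.0000, +0.1371, -0.2057, +0.2171]
  T[2,:] = [+0.0000, +0.2119, -0.0452, +0.0174]
  T[3,:] = [+0.0000, +0.1291, -0.0785, +0.1367]
eigenvalue magnitudes: 0.1767, 0.1188, 0.1188, 0.0000.
ρ(T) = max|λ| = 0.1767; 0.1767 < 1 ⇒ converges.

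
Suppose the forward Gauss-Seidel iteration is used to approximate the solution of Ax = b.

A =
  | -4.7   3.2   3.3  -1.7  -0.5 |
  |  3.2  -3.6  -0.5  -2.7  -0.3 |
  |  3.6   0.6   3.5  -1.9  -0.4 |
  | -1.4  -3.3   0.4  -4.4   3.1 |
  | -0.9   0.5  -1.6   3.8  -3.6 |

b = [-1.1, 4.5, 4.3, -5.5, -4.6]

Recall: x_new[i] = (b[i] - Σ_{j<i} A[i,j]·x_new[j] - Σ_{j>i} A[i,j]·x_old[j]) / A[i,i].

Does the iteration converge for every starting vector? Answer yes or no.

Split A = D + L + U, D = diag(-4.7, -3.6, 3.5, -4.4, -3.6).
GS T = -(D+L)⁻¹U: row 0 first, T[0,2] = -(3.3)/(-4.7) = +0.7021; later rows by forward substitution.
  T[0,:] = [+0.0000  +0.6809  +0.7021  -0.3617  -0.1064]
  T[1,:] = [+0.0000  +0.6052  +0.4852  -1.0715  -0.1779]
  T[2,:] = [+0.0000  -0.8041  -0.8054  +1.0986  +0.2542]
  T[3,:] = [+0.0000  -0.7436  -0.6605  +1.0186  +0.8949]
  T[4,:] = [+0.0000  -0.5137  -0.4474  +0.5285  +0.8336]
eigenvalue magnitudes: 1.6925, 0.3192, 0.1911, 0.0876, 0.0000.
ρ = 1.6925; 1.6925 > 1, so it fails to converge.

no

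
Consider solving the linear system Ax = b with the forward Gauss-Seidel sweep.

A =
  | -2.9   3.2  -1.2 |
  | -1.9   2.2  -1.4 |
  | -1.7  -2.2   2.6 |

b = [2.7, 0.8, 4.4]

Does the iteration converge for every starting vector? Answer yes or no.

Write A = D+L+U with D = diag(-2.9, 2.2, 2.6).
T_GS = -(D+L)⁻¹U: row 0 first, T[0,2] = -(-1.2)/(-2.9) = -0.4138; later rows by forward substitution.
  T[0,:] = [+0.0000  +1.1034  -0.4138]
  T[1,:] = [+0.0000  +0.9530  +0.2790]
  T[2,:] = [+0.0000  +1.5279  -0.0345]
|eigenvalues of T|: 1.2778, 0.3593, 0.0000.
spectral radius ρ = 1.2778; 1.2778 > 1: divergent.

no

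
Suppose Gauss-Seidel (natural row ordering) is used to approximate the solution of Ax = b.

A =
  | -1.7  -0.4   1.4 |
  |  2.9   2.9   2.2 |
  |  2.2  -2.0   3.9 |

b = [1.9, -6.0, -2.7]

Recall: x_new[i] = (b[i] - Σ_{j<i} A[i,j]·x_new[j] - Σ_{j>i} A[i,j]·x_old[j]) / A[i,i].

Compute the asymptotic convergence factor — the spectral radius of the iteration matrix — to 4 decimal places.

A = D + L + U where D = diag(-1.7, 2.9, 3.9).
Gauss-Seidel: T = -(D+L)⁻¹U, row 0 first, T[0,1] = -(-0.4)/(-1.7) = -0.2353; later rows by forward substitution.
  T[0,:] = [+0.0000  -0.2353  +0.8235]
  T[1,:] = [+0.0000  +0.2353  -1.5822]
  T[2,:] = [+0.0000  +0.2534  -1.2759]
|λ(T)| sorted: 0.9327, 0.1080, 0.0000.
spectral radius ρ = 0.9327; 0.9327 < 1 ⇒ converges.

0.9327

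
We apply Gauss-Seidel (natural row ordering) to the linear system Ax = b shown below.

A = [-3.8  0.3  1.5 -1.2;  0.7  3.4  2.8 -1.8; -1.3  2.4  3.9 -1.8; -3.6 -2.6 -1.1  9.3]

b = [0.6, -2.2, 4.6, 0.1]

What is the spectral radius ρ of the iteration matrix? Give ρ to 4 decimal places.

0.6354

Diagonal D = diag(-3.8, 3.4, 3.9, 9.3); L, U strict lower/upper.
T_GS = -(D+L)⁻¹U: row 0 first, T[0,1] = -(0.3)/(-3.8) = +0.0789; later rows by forward substitution.
  T[0,:] = [+0.0000 +0.0789 +0.3947 -0.3158]
  T[1,:] = [+0.0000 -0.0163 -0.9048 +0.5944]
  T[2,:] = [+0.0000 +0.0363 +0.6884 -0.0095]
  T[3,:] = [+0.0000 +0.0303 -0.0187 +0.0428]
moduli |λ_i(T)| = 0.6354, 0.1807, 0.1012, 0.0000.
ρ(T) = max|λ| = 0.6354; 0.6354 < 1: convergent.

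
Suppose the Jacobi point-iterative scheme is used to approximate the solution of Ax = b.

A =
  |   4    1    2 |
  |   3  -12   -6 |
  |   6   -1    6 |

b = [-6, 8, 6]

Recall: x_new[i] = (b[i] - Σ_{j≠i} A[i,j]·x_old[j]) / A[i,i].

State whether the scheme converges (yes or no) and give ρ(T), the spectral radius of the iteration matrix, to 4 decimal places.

Write A = D+L+U with D = diag(4, -12, 6).
Jacobi T = -D⁻¹(L+U): T[1,2] = -(-6)/(-12) = -0.5000; T[1,1] = 0.
  T[0,:] = [+0.0000 -0.2500 -0.5000]
  T[1,:] = [+0.2500 +0.0000 -0.5000]
  T[2,:] = [-1.0000 +0.1667 +0.0000]
moduli |λ_i(T)| = 0.7421, 0.4433, 0.4433.
ρ(T) = max|λ| = 0.7421; 0.7421 < 1 ⇒ converges.

yes, ρ = 0.7421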